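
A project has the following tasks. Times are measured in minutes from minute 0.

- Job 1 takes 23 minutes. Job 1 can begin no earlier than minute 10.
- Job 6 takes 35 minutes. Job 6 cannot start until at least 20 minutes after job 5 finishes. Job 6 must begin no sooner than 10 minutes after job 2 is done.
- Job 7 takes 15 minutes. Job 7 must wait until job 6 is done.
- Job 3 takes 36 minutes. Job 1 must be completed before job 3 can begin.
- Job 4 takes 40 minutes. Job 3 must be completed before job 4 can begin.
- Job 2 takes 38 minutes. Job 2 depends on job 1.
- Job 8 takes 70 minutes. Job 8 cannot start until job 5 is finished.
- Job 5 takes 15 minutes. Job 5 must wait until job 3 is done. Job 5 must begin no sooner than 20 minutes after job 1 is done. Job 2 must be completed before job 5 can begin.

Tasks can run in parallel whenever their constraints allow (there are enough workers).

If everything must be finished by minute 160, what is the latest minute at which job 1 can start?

14

Job 7 has no dependents, so it just needs to finish by minute 160. Starting by 160 − 15 = minute 145 achieves that.
Job 6 must finish before job 7 (must start by minute 145). With a 35-minute duration, job 6 must start by 145 − 35 = minute 110.
Job 8 must finish by minute 160; it takes 70 minutes, so it must start by 160 − 70 = minute 90.
Job 5 must finish in time for job 6 (must start by minute 110, minus 20-minute gap → minute 90); job 8 (must start by minute 90). The tightest is minute 90, so job 5 must start by 90 − 15 = minute 75.
Job 2 has several dependents: job 5 (must start by minute 75); job 6 (must start by minute 110, minus 10-minute gap → minute 100). The earliest of those limits is minute 75, so job 2 must start by 75 − 38 = minute 37.
Nothing follows job 4; the deadline of minute 160 is its only limit. It must start by 160 − 40 = minute 120.
Job 3 has several dependents: job 4 (must start by minute 120); job 5 (must start by minute 75). The earliest of those limits is minute 75, so job 3 must start by 75 − 36 = minute 39.
Job 1 feeds job 2 (must start by minute 37); job 3 (must start by minute 39); job 5 (must start by minute 75, minus 20-minute gap → minute 55). Taking the minimum, job 1 must finish by minute 37 and start by 37 − 23 = minute 14.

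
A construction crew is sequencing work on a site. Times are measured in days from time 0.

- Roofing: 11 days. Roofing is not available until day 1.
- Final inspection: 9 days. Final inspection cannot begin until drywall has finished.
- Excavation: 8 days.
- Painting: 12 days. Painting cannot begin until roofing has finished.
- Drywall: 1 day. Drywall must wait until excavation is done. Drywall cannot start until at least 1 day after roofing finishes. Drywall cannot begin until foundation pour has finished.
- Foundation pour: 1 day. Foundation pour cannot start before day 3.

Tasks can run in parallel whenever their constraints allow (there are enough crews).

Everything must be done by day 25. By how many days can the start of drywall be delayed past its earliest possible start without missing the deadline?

2

After its own release at day 1, roofing can start at day 1 and finishes at day 12.
Foundation pour cannot begin until its own release at day 3. It runs from day 3 to 3 + 1 = day 4.
Excavation can start immediately at day 0; it finishes at day 8.
For drywall: excavation (finishes day 8); roofing (finishes day 12, plus 1-day gap → day 13); foundation pour (finishes day 4). Taking the maximum gives a start of day 13, and it finishes at 13 + 1 = day 14.

Working backward from the deadline:
Final inspection must finish by day 25; it takes 9 days, so it must start by 25 − 9 = day 16.
Drywall has to be done before final inspection (must start by day 16). That means finishing by day 16, i.e. starting by 16 − 1 = day 15.
So drywall can start as early as day 13 and as late as day 15, giving 15 − 13 = 2 days of slack.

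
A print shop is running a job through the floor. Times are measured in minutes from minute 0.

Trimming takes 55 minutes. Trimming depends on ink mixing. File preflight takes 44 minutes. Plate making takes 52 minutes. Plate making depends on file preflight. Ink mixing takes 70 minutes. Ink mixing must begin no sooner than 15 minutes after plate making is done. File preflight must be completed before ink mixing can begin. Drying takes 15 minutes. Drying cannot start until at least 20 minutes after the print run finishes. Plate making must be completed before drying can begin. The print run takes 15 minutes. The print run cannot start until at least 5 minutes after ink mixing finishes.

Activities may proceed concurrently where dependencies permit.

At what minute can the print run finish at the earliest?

201

Nothing blocks file preflight, so it runs from minute 0 to minute 44.
Plate making cannot begin until file preflight (finishes minute 44). It runs from minute 44 to 44 + 52 = minute 96.
Ink mixing has to wait for plate making (finishes minute 96, plus 15-minute gap → minute 111); file preflight (finishes minute 44). The latest of these is minute 111, so ink mixing runs minute 111 to 111 + 70 = minute 181.
The print run waits on ink mixing (finishes minute 181, plus 5-minute gap → minute 186), so it starts at minute 186 and finishes at 186 + 15 = minute 201.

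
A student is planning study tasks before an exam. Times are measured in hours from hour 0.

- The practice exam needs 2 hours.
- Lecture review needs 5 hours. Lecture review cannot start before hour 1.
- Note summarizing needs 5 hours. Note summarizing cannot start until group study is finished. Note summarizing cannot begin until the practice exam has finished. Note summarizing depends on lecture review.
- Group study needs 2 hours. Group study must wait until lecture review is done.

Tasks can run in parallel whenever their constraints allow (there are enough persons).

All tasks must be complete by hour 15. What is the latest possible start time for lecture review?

Note summarizing must finish by hour 15; it takes 5 hours, so it must start by 15 − 5 = hour 10.
Since note summarizing (must start by hour 10) depends on it, group study must finish by hour 10. Backing off its 2-hour duration gives a latest start of hour 8.
Lecture review must finish in time for group study (must start by hour 8); note summarizing (must start by hour 10). The tightest is hour 8, so lecture review must start by 8 − 5 = hour 3.

3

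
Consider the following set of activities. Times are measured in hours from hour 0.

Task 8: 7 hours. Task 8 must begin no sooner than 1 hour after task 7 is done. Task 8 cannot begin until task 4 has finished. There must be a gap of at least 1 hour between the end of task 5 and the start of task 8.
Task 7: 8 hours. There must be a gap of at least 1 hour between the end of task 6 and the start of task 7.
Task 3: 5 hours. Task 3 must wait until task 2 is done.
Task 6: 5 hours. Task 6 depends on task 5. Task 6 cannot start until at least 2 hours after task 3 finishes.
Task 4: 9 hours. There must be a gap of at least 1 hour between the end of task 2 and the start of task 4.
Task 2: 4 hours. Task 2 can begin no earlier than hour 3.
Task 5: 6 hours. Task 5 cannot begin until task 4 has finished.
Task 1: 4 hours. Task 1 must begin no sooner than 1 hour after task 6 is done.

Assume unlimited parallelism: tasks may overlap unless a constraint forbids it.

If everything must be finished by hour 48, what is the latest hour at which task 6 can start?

To finish by hour 48, task 1 (duration 4) must start no later than hour 44.
To finish by hour 48, task 8 (duration 7) must start no later than hour 41.
Task 7 feeds into task 8 (must start by hour 41, minus 1-hour gap → hour 40); so task 7 must finish by hour 40 and therefore start by hour 32.
Task 6 has several dependents: task 1 (must start by hour 44, minus 1-hour gap → hour 43); task 7 (must start by hour 32, minus 1-hour gap → hour 31). The earliest of those limits is hour 31, so task 6 must start by 31 − 5 = hour 26.

26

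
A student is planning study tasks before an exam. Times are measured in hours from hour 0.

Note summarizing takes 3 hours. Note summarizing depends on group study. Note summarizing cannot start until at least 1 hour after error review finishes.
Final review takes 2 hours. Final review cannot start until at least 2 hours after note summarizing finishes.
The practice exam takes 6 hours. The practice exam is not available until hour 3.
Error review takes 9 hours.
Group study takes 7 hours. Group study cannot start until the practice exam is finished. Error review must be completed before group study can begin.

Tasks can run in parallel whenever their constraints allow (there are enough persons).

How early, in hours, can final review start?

Error review has no prerequisites, so it starts at hour 0 and finishes at hour 9.
After its own release at hour 3, the practice exam can start at hour 3 and finishes at hour 9.
Group study needs all of the practice exam (finishes hour 9); error review (finishes hour 9). That puts its earliest start at hour 9; it finishes at 9 + 7 = hour 16.
Note summarizing cannot start until group study (finishes hour 16); error review (finishes hour 9, plus 1-hour gap → hour 10). The controlling bound is hour 16, so note summarizing finishes at 16 + 3 = hour 19.
Final review waits on note summarizing (finishes hour 19, plus 2-hour gap → hour 21), so the earliest it can start is hour 21.

21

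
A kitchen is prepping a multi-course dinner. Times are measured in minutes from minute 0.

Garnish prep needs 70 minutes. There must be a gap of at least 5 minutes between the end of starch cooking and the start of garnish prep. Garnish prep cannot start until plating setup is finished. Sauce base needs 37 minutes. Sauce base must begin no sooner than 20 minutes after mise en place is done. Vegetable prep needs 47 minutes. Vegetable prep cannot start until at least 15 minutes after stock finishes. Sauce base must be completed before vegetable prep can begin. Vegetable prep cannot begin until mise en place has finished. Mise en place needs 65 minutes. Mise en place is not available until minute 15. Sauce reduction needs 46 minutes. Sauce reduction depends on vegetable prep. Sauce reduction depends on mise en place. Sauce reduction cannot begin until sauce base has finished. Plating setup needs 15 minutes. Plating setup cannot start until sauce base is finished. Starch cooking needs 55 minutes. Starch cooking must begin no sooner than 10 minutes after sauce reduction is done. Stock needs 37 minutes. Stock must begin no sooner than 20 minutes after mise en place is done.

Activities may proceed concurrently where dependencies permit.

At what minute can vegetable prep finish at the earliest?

199

Mise en place waits on its own release at minute 15, so it starts at minute 15 and finishes at 15 + 65 = minute 80.
After mise en place (finishes minute 80, plus 20-minute gap → minute 100), sauce base can start at minute 100 and finishes at minute 137.
Stock cannot begin until mise en place (finishes minute 80, plus 20-minute gap → minute 100). It runs from minute 100 to 100 + 37 = minute 137.
Vegetable prep has to wait for stock (finishes minute 137, plus 15-minute gap → minute 152); sauce base (finishes minute 137); mise en place (finishes minute 80). The latest of these is minute 152, so vegetable prep runs minute 152 to 152 + 47 = minute 199.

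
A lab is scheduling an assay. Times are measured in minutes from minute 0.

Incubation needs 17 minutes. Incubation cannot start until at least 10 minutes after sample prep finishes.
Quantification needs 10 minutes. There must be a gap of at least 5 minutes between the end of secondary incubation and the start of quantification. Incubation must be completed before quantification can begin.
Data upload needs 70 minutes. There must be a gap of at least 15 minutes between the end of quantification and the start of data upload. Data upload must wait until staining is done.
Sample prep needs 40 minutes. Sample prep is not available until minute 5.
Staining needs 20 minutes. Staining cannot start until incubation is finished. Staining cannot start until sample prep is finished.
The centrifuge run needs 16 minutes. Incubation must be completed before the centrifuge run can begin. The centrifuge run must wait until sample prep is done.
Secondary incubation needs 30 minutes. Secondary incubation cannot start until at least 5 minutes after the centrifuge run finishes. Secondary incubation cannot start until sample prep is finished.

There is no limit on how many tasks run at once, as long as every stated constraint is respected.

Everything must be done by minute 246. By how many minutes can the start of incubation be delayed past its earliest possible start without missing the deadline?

23

After its own release at minute 5, sample prep can start at minute 5 and finishes at minute 45.
Incubation waits on sample prep (finishes minute 45, plus 10-minute gap → minute 55), so it starts at minute 55 and finishes at 55 + 17 = minute 72.

Working backward from the deadline:
To finish by minute 246, data upload (duration 70) must start no later than minute 176.
Quantification has to be done before data upload (must start by minute 176, minus 15-minute gap → minute 161). That means finishing by minute 161, i.e. starting by 161 − 10 = minute 151.
Secondary incubation has to be done before quantification (must start by minute 151, minus 5-minute gap → minute 146). That means finishing by minute 146, i.e. starting by 146 − 30 = minute 116.
Since secondary incubation (must start by minute 116, minus 5-minute gap → minute 111) depends on it, the centrifuge run must finish by minute 111. Backing off its 16-minute duration gives a latest start of minute 95.
Staining feeds into data upload (must start by minute 176); so staining must finish by minute 176 and therefore start by minute 156.
Incubation feeds the centrifuge run (must start by minute 95); staining (must start by minute 156); quantification (must start by minute 151). Taking the minimum, incubation must finish by minute 95 and start by 95 − 17 = minute 78.
So incubation can start as early as minute 55 and as late as minute 78, giving 78 − 55 = 23 minutes of slack.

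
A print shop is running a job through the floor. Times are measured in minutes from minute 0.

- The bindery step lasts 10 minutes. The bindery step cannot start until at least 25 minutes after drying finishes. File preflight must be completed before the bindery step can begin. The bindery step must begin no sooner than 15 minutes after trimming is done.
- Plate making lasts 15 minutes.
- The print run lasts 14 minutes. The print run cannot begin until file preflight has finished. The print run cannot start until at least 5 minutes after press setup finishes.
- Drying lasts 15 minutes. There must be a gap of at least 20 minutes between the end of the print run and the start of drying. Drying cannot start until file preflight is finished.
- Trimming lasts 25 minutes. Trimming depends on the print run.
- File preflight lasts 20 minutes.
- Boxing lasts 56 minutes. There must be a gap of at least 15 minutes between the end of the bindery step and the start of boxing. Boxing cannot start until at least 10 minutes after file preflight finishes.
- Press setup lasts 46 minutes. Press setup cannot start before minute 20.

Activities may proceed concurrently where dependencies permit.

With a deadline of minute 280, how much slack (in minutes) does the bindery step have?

Press setup cannot begin until its own release at minute 20. It runs from minute 20 to 20 + 46 = minute 66.
Nothing blocks file preflight, so it runs from minute 0 to minute 20.
The print run has to wait for file preflight (finishes minute 20); press setup (finishes minute 66, plus 5-minute gap → minute 71). The latest of these is minute 71, so the print run runs minute 71 to 71 + 14 = minute 85.
Trimming cannot begin until the print run (finishes minute 85). It runs from minute 85 to 85 + 25 = minute 110.
Drying has to wait for the print run (finishes minute 85, plus 20-minute gap → minute 105); file preflight (finishes minute 20). The latest of these is minute 105, so drying runs minute 105 to 105 + 15 = minute 120.
The bindery step needs all of drying (finishes minute 120, plus 25-minute gap → minute 145); file preflight (finishes minute 20); trimming (finishes minute 110, plus 15-minute gap → minute 125). That puts its earliest start at minute 145; it finishes at 145 + 10 = minute 155.

Working backward from the deadline:
To finish by minute 280, boxing (duration 56) must start no later than minute 224.
Since boxing (must start by minute 224, minus 15-minute gap → minute 209) depends on it, the bindery step must finish by minute 209. Backing off its 10-minute duration gives a latest start of minute 199.
So the bindery step can start as early as minute 145 and as late as minute 199, giving 199 − 145 = 54 minutes of slack.

54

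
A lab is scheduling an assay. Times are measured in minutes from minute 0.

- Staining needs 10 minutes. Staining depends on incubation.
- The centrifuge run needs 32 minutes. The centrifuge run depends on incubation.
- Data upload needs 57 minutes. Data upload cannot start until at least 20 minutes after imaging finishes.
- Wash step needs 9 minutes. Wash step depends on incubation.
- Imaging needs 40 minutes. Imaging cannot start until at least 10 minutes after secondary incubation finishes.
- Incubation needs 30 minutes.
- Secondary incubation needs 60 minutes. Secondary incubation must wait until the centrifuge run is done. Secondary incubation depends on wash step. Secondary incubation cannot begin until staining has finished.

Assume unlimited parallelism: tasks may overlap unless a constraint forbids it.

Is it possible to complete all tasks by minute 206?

No

Incubation can start immediately at minute 0; it finishes at minute 30.
After incubation (finishes minute 30), staining can start at minute 30 and finishes at minute 40.
Wash step waits on incubation (finishes minute 30), so it starts at minute 30 and finishes at 30 + 9 = minute 39.
After incubation (finishes minute 30), the centrifuge run can start at minute 30 and finishes at minute 62.
For secondary incubation: the centrifuge run (finishes minute 62); wash step (finishes minute 39); staining (finishes minute 40). Taking the maximum gives a start of minute 62, and it finishes at 62 + 60 = minute 122.
Imaging waits on secondary incubation (finishes minute 122, plus 10-minute gap → minute 132), so it starts at minute 132 and finishes at 132 + 40 = minute 172.
Data upload cannot begin until imaging (finishes minute 172, plus 20-minute gap → minute 192). It runs from minute 192 to 192 + 57 = minute 249.
The earliest everything can be done is minute 249, which is after the deadline of 206, so it is not possible.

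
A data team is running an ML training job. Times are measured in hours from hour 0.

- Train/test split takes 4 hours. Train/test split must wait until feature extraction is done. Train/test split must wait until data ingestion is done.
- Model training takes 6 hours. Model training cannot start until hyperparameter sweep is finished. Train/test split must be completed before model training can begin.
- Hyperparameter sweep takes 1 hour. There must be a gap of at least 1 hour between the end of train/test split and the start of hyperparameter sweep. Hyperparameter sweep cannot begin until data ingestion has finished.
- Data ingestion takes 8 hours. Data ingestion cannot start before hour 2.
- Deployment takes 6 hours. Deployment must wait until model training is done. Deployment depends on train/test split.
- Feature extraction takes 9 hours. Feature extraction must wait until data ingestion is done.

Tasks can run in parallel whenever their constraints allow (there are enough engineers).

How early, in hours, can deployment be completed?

37

After its own release at hour 2, data ingestion can start at hour 2 and finishes at hour 10.
Feature extraction cannot begin until data ingestion (finishes hour 10). It runs from hour 10 to 10 + 9 = hour 19.
For train/test split: feature extraction (finishes hour 19); data ingestion (finishes hour 10). Taking the maximum gives a start of hour 19, and it finishes at 19 + 4 = hour 23.
Hyperparameter sweep has to wait for train/test split (finishes hour 23, plus 1-hour gap → hour 24); data ingestion (finishes hour 10). The latest of these is hour 24, so hyperparameter sweep runs hour 24 to 24 + 1 = hour 25.
Model training needs all of hyperparameter sweep (finishes hour 25); train/test split (finishes hour 23). That puts its earliest start at hour 25; it finishes at 25 + 6 = hour 31.
Deployment needs all of model training (finishes hour 31); train/test split (finishes hour 23). That puts its earliest start at hour 31; it finishes at 31 + 6 = hour 37.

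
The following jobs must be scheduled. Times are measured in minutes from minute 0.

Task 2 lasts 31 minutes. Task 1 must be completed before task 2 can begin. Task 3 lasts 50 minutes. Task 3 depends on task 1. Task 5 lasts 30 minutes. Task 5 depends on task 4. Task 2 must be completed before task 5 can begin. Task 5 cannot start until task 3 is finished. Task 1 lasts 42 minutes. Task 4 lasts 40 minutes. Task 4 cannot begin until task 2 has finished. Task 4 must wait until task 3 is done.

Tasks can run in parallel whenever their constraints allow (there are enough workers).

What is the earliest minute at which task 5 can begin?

Nothing blocks task 1, so it runs from minute 0 to minute 42.
Task 3 waits on task 1 (finishes minute 42), so it starts at minute 42 and finishes at 42 + 50 = minute 92.
After task 1 (finishes minute 42), task 2 can start at minute 42 and finishes at minute 73.
Task 4 has to wait for task 2 (finishes minute 73); task 3 (finishes minute 92). The latest of these is minute 92, so task 4 runs minute 92 to 92 + 40 = minute 132.
Task 5 waits on task 4 (finishes minute 132); task 2 (finishes minute 73); task 3 (finishes minute 92). The latest of these is minute 132, which is the earliest task 5 can start.

132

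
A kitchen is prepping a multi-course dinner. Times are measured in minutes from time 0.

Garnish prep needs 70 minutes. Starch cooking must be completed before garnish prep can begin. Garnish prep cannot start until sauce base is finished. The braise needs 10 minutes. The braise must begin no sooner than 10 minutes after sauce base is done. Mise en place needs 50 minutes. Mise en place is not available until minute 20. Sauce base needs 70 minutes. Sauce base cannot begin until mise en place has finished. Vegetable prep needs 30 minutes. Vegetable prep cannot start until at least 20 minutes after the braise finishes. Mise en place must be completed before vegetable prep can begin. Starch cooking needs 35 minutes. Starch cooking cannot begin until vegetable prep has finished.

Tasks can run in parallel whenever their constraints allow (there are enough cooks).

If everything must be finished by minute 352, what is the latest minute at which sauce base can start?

107

Garnish prep has no dependents, so it just needs to finish by minute 352. Starting by 352 − 70 = minute 282 achieves that.
Starch cooking must finish before garnish prep (must start by minute 282). With a 35-minute duration, starch cooking must start by 282 − 35 = minute 247.
Vegetable prep must finish before starch cooking (must start by minute 247). With a 30-minute duration, vegetable prep must start by 247 − 30 = minute 217.
The braise has to be done before vegetable prep (must start by minute 217, minus 20-minute gap → minute 197). That means finishing by minute 197, i.e. starting by 197 − 10 = minute 187.
Sauce base has several dependents: the braise (must start by minute 187, minus 10-minute gap → minute 177); garnish prep (must start by minute 282). The earliest of those limits is minute 177, so sauce base must start by 177 − 70 = minute 107.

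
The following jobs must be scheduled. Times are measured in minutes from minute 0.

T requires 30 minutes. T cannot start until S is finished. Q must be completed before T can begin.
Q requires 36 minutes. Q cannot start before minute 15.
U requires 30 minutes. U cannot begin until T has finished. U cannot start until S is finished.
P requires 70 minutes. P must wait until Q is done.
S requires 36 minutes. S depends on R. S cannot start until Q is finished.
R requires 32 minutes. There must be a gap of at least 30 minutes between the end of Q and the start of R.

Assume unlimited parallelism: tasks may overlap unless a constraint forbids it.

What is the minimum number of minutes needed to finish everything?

209

Q cannot begin until its own release at minute 15. It runs from minute 15 to 15 + 36 = minute 51.
After Q (finishes minute 51, plus 30-minute gap → minute 81), R can start at minute 81 and finishes at minute 113.
For S: R (finishes minute 113); Q (finishes minute 51). Taking the maximum gives a start of minute 113, and it finishes at 113 + 36 = minute 149.
For T: S (finishes minute 149); Q (finishes minute 51). Taking the maximum gives a start of minute 149, and it finishes at 149 + 30 = minute 179.
U has to wait for T (finishes minute 179); S (finishes minute 149). The latest of these is minute 179, so U runs minute 179 to 179 + 30 = minute 209.
P cannot begin until Q (finishes minute 51). It runs from minute 51 to 51 + 70 = minute 121.
All tasks are finished once the last one completes. Finish times: P at 121, Q at 51, R at 113, S at 149, T at 179, U at 209. The latest is minute 209.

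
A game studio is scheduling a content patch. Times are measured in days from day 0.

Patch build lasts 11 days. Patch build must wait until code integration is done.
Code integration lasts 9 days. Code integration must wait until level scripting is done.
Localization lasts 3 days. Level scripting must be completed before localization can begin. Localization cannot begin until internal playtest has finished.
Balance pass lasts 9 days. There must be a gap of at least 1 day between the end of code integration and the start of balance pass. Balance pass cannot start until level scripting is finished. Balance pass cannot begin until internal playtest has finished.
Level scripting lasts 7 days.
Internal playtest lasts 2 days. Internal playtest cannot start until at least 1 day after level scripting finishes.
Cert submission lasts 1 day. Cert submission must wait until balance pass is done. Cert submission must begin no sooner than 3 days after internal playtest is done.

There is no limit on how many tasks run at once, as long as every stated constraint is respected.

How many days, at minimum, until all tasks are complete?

27

Nothing blocks level scripting, so it runs from day 0 to day 7.
After level scripting (finishes day 7, plus 1-day gap → day 8), internal playtest can start at day 8 and finishes at day 10.
Localization needs all of level scripting (finishes day 7); internal playtest (finishes day 10). That puts its earliest start at day 10; it finishes at 10 + 3 = day 13.
Code integration waits on level scripting (finishes day 7), so it starts at day 7 and finishes at 7 + 9 = day 16.
After code integration (finishes day 16), patch build can start at day 16 and finishes at day 27.
Balance pass has to wait for code integration (finishes day 16, plus 1-day gap → day 17); level scripting (finishes day 7); internal playtest (finishes day 10). The latest of these is day 17, so balance pass runs day 17 to 17 + 9 = day 26.
For cert submission: balance pass (finishes day 26); internal playtest (finishes day 10, plus 3-day gap → day 13). Taking the maximum gives a start of day 26, and it finishes at 26 + 1 = day 27.
All tasks are finished once the last one completes. Finish times: Level scripting at 7, Code integration at 16, Internal playtest at 10, Balance pass at 26, Localization at 13, Cert submission at 27, Patch build at 27. The latest is day 27.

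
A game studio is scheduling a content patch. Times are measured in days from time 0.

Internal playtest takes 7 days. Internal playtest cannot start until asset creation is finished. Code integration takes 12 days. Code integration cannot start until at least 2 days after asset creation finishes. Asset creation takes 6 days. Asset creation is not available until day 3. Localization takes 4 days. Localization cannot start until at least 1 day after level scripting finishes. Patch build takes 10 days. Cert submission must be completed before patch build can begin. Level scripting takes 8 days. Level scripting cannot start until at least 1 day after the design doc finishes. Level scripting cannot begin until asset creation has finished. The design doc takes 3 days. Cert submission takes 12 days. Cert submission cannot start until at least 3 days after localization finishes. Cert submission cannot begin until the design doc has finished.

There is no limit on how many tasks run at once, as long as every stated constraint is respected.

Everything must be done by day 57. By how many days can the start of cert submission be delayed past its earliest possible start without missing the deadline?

After its own release at day 3, asset creation can start at day 3 and finishes at day 9.
Nothing blocks the design doc, so it runs from day 0 to day 3.
Level scripting has to wait for the design doc (finishes day 3, plus 1-day gap → day 4); asset creation (finishes day 9). The latest of these is day 9, so level scripting runs day 9 to 9 + 8 = day 17.
After level scripting (finishes day 17, plus 1-day gap → day 18), localization can start at day 18 and finishes at day 22.
Cert submission has to wait for localization (finishes day 22, plus 3-day gap → day 25); the design doc (finishes day 3). The latest of these is day 25, so cert submission runs day 25 to 25 + 12 = day 37.

Working backward from the deadline:
Patch build has no dependents, so it just needs to finish by day 57. Starting by 57 − 10 = day 47 achieves that.
Cert submission must finish before patch build (must start by day 47). With a 12-day duration, cert submission must start by 47 − 12 = day 35.
So cert submission can start as early as day 25 and as late as day 35, giving 35 − 25 = 10 days of slack.

10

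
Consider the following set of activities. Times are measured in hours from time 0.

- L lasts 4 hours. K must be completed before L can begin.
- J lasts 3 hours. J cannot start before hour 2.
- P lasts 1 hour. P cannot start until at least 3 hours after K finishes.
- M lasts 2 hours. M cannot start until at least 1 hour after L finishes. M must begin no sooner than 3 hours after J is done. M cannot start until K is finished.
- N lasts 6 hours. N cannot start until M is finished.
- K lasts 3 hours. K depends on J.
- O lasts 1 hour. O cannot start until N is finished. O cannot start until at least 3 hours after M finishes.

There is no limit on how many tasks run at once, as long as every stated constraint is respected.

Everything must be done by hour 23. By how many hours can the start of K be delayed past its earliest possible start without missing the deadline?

After its own release at hour 2, J can start at hour 2 and finishes at hour 5.
K waits on J (finishes hour 5), so it starts at hour 5 and finishes at 5 + 3 = hour 8.

Working backward from the deadline:
Nothing follows O; the deadline of hour 23 is its only limit. It must start by 23 − 1 = hour 22.
N feeds into O (must start by hour 22); so N must finish by hour 22 and therefore start by hour 16.
M must finish in time for N (must start by hour 16); O (must start by hour 22, minus 3-hour gap → hour 19). The tightest is hour 16, so M must start by 16 − 2 = hour 14.
L has to be done before M (must start by hour 14, minus 1-hour gap → hour 13). That means finishing by hour 13, i.e. starting by 13 − 4 = hour 9.
Nothing follows P; the deadline of hour 23 is its only limit. It must start by 23 − 1 = hour 22.
K must finish in time for L (must start by hour 9); M (must start by hour 14); P (must start by hour 22, minus 3-hour gap → hour 19). The tightest is hour 9, so K must start by 9 − 3 = hour 6.
So K can start as early as hour 5 and as late as hour 6, giving 6 − 5 = 1 hour of slack.

1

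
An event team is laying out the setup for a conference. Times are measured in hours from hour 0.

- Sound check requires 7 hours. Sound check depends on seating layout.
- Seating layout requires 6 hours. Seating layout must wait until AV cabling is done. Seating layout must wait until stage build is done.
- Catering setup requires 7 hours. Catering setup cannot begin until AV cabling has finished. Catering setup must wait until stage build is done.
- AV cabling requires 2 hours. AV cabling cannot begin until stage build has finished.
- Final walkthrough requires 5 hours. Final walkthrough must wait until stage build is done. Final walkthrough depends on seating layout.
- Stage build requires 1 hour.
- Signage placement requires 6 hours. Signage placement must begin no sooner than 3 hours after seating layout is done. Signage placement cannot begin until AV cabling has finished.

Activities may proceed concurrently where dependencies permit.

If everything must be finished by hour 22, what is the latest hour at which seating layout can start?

7

To finish by hour 22, signage placement (duration 6) must start no later than hour 16.
To finish by hour 22, sound check (duration 7) must start no later than hour 15.
Final walkthrough must finish by hour 22; it takes 5 hours, so it must start by 22 − 5 = hour 17.
Seating layout feeds signage placement (must start by hour 16, minus 3-hour gap → hour 13); sound check (must start by hour 15); final walkthrough (must start by hour 17). Taking the minimum, seating layout must finish by hour 13 and start by 13 − 6 = hour 7.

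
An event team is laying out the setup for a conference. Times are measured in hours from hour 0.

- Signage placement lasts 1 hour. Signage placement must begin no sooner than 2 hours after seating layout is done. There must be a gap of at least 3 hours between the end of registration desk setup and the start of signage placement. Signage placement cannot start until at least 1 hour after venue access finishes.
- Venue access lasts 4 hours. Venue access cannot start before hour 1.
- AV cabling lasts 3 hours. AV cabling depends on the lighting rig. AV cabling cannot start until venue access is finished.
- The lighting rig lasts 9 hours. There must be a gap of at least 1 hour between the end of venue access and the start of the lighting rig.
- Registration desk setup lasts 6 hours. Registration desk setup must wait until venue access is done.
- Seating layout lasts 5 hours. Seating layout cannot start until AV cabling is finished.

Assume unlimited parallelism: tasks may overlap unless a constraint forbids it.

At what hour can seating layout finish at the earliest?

23

Venue access cannot begin until its own release at hour 1. It runs from hour 1 to 1 + 4 = hour 5.
The lighting rig cannot begin until venue access (finishes hour 5, plus 1-hour gap → hour 6). It runs from hour 6 to 6 + 9 = hour 15.
AV cabling cannot start until the lighting rig (finishes hour 15); venue access (finishes hour 5). The controlling bound is hour 15, so AV cabling finishes at 15 + 3 = hour 18.
After AV cabling (finishes hour 18), seating layout can start at hour 18 and finishes at hour 23.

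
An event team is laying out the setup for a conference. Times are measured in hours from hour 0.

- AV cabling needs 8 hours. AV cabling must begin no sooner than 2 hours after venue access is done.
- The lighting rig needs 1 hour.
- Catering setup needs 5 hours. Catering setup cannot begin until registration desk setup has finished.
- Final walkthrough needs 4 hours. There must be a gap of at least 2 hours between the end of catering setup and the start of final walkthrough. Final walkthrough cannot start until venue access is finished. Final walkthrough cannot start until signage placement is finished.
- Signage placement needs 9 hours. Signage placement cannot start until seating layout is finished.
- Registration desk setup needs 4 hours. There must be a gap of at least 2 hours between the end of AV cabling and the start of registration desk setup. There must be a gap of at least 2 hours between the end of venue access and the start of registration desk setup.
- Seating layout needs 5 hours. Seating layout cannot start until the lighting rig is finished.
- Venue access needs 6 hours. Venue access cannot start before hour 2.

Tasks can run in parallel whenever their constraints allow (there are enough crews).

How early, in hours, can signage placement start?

6

The lighting rig can start immediately at hour 0; it finishes at hour 1.
After the lighting rig (finishes hour 1), seating layout can start at hour 1 and finishes at hour 6.
Signage placement waits on seating layout (finishes hour 6), so the earliest it can start is hour 6.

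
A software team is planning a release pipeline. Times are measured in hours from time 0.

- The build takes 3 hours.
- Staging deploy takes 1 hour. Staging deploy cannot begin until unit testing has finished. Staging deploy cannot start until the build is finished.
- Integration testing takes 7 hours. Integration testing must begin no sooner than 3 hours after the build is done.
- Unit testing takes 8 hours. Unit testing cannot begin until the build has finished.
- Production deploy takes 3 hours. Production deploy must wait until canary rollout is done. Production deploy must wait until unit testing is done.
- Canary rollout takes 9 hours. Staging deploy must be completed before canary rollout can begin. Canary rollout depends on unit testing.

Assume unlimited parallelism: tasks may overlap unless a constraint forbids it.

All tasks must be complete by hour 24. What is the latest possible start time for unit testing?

Nothing follows production deploy; the deadline of hour 24 is its only limit. It must start by 24 − 3 = hour 21.
Since production deploy (must start by hour 21) depends on it, canary rollout must finish by hour 21. Backing off its 9-hour duration gives a latest start of hour 12.
Since canary rollout (must start by hour 12) depends on it, staging deploy must finish by hour 12. Backing off its 1-hour duration gives a latest start of hour 11.
Unit testing feeds staging deploy (must start by hour 11); canary rollout (must start by hour 12); production deploy (must start by hour 21). Taking the minimum, unit testing must finish by hour 11 and start by 11 − 8 = hour 3.

3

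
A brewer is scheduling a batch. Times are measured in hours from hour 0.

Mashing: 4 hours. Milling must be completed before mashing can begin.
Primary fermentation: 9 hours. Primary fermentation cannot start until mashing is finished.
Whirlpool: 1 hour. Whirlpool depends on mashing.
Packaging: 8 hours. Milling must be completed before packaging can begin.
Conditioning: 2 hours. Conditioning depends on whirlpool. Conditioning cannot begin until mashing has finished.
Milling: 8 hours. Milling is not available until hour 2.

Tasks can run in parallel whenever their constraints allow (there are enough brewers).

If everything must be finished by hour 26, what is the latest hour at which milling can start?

5

Conditioning has no dependents, so it just needs to finish by hour 26. Starting by 26 − 2 = hour 24 achieves that.
Whirlpool must finish before conditioning (must start by hour 24). With a 1-hour duration, whirlpool must start by 24 − 1 = hour 23.
To finish by hour 26, primary fermentation (duration 9) must start no later than hour 17.
Mashing must finish in time for whirlpool (must start by hour 23); primary fermentation (must start by hour 17); conditioning (must start by hour 24). The tightest is hour 17, so mashing must start by 17 − 4 = hour 13.
Packaging has no dependents, so it just needs to finish by hour 26. Starting by 26 − 8 = hour 18 achieves that.
For milling: mashing (must start by hour 13); packaging (must start by hour 18). The most restrictive is hour 13; with an 8-hour duration, milling must start by hour 5.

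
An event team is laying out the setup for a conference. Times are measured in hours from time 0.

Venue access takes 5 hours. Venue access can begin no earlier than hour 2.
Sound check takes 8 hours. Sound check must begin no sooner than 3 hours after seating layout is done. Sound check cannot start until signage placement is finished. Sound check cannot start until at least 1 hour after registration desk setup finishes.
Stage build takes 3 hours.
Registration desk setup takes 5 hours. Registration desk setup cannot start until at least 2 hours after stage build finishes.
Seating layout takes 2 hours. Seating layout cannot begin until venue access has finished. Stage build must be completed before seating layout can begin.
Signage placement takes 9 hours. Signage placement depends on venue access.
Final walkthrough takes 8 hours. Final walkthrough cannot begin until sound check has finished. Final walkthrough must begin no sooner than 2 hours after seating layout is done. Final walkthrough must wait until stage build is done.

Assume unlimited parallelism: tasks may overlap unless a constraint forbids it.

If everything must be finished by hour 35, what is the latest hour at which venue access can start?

5

Final walkthrough has no dependents, so it just needs to finish by hour 35. Starting by 35 − 8 = hour 27 achieves that.
Sound check must finish before final walkthrough (must start by hour 27). With an 8-hour duration, sound check must start by 27 − 8 = hour 19.
Seating layout has several dependents: sound check (must start by hour 19, minus 3-hour gap → hour 16); final walkthrough (must start by hour 27, minus 2-hour gap → hour 25). The earliest of those limits is hour 16, so seating layout must start by 16 − 2 = hour 14.
Signage placement feeds into sound check (must start by hour 19); so signage placement must finish by hour 19 and therefore start by hour 10.
Venue access has several dependents: seating layout (must start by hour 14); signage placement (must start by hour 10). The earliest of those limits is hour 10, so venue access must start by 10 − 5 = hour 5.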